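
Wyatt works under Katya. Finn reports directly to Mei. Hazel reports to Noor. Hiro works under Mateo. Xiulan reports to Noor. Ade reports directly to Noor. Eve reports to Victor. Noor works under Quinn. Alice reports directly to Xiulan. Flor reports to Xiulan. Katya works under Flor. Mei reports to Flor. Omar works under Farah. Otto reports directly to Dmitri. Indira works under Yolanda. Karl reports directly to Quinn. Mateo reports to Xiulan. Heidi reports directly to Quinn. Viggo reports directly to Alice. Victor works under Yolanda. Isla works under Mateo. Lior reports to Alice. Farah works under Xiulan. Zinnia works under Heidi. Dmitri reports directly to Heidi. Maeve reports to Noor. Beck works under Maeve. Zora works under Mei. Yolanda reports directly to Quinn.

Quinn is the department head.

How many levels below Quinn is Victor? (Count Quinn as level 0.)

2

Chain from Victor up to Quinn: Victor → Yolanda → Quinn. That is 2 steps up, so Victor is 2 levels below Quinn.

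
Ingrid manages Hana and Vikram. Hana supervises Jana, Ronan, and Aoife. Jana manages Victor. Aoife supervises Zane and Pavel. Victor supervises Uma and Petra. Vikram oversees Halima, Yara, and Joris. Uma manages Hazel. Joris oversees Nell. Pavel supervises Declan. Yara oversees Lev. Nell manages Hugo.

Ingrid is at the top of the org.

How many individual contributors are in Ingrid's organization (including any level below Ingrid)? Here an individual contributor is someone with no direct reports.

8

The people in Ingrid's organization with no one reporting to them are Halima, Lev, Hugo, Ronan, Declan, Zane, Petra, Hazel. That is 8.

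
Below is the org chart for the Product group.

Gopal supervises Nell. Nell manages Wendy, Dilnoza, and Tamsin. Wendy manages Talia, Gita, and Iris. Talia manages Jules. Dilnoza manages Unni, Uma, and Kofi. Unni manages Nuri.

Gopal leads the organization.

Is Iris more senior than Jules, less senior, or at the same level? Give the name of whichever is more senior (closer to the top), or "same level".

Iris is 3 levels below Gopal; Jules is 4. Iris is higher.

Iris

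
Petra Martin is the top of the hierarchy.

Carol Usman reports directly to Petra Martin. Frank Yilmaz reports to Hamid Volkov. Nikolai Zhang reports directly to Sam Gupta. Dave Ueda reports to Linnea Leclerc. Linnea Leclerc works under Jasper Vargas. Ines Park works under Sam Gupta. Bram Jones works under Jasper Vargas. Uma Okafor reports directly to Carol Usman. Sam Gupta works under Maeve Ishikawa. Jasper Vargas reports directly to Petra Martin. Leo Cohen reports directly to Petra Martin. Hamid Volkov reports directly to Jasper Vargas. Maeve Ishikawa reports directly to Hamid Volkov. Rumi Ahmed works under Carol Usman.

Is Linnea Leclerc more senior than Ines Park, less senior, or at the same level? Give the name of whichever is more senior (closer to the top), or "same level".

Linnea Leclerc is 2 levels below Petra Martin; Ines Park is 5. Linnea Leclerc is higher.

Linnea Leclerc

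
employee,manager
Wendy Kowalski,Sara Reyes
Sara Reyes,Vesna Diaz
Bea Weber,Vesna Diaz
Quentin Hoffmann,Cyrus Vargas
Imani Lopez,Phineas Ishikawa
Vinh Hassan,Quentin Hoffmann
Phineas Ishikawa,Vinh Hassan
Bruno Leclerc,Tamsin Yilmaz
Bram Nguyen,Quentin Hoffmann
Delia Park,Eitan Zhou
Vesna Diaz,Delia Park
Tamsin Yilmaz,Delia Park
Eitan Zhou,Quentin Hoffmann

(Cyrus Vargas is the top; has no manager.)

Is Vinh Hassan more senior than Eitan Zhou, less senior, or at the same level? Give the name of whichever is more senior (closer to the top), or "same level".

Both Vinh Hassan and Eitan Zhou are 2 levels below Cyrus Vargas.

same level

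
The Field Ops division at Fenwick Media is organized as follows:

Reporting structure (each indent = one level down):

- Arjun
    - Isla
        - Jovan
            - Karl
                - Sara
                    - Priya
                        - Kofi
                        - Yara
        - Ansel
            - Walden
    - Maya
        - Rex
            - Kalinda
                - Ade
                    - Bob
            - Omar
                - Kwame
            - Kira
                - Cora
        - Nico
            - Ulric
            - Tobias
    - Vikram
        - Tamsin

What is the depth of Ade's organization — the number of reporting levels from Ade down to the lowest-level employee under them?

1

The longest chain under Ade runs Ade → Bob, which is 1 level below Ade.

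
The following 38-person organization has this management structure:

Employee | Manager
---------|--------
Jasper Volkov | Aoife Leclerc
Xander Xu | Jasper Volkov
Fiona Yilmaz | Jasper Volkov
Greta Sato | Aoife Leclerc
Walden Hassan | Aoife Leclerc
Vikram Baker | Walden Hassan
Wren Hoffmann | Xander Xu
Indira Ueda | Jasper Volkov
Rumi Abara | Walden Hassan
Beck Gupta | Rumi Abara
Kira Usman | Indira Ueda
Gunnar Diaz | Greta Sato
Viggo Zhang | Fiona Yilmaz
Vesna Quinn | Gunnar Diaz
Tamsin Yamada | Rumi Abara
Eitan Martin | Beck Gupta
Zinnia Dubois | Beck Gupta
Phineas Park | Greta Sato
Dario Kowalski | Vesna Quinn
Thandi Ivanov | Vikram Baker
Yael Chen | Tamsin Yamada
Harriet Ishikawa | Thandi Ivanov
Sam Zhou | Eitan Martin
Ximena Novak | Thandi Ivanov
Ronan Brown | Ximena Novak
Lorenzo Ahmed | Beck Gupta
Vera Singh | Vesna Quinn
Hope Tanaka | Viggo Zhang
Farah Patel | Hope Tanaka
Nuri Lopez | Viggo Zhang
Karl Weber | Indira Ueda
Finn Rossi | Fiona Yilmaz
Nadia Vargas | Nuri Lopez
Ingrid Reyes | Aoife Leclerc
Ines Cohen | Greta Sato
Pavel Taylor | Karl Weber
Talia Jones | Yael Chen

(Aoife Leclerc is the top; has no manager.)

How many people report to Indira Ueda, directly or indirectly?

Indira Ueda directly manages Kira Usman, Karl Weber. Kira Usman has no reports. Under Karl Weber: Pavel Taylor (1). So Indira Ueda's organization is 2 direct reports plus everyone under them: 1 + 2 = 3.

3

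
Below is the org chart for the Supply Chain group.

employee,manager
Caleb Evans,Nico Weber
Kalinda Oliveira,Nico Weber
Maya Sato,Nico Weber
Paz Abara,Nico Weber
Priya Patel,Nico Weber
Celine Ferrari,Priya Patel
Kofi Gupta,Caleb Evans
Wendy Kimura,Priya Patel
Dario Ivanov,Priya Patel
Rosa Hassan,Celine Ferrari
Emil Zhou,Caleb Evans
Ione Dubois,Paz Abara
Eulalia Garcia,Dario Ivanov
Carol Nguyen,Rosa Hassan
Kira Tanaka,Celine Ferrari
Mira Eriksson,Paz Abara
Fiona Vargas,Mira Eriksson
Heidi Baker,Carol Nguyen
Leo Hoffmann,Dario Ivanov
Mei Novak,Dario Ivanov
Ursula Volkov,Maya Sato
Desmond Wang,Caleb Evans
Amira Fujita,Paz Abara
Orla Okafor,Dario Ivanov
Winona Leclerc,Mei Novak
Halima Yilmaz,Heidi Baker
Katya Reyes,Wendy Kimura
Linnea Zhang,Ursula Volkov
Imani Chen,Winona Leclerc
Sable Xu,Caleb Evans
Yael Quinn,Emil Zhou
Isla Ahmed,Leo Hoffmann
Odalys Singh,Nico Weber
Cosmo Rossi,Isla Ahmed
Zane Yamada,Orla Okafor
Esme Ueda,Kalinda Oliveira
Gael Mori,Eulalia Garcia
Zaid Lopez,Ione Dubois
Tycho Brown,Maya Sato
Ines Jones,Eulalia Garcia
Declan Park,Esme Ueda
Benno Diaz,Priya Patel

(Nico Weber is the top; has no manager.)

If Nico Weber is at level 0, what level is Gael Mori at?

4

Chain from Gael Mori up to Nico Weber: Gael Mori → Eulalia Garcia → Dario Ivanov → Priya Patel → Nico Weber. That is 4 steps up, so Gael Mori is 4 levels below Nico Weber.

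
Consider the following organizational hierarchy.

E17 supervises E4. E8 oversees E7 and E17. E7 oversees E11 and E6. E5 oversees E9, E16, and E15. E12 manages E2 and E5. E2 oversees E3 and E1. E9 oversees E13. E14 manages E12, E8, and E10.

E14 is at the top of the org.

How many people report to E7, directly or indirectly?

E7 directly manages E11, E6. E11 has no reports. E6 has no reports. So E7's organization is 2 direct reports plus everyone under them: 1 + 1 = 2.

2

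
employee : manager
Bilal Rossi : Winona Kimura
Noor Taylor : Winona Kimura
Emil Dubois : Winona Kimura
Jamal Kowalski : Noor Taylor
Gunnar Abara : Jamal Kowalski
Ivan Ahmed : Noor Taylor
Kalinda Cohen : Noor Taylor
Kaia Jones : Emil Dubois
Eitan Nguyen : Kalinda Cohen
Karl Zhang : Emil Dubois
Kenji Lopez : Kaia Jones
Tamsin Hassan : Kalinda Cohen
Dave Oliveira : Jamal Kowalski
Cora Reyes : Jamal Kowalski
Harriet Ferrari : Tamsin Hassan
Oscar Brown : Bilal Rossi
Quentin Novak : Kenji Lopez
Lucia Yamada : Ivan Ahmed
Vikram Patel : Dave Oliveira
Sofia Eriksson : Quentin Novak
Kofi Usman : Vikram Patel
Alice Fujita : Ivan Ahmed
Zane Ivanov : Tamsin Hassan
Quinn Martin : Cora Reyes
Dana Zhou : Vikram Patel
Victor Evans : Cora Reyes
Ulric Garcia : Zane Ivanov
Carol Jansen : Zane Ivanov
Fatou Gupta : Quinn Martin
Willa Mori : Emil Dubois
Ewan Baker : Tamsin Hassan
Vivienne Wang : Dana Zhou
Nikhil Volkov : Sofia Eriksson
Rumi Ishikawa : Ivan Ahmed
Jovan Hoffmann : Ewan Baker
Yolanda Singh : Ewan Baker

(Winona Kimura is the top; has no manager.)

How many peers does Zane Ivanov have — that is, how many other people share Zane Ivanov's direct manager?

2

Zane Ivanov reports to Tamsin Hassan. Tamsin Hassan's other direct reports are Harriet Ferrari, Ewan Baker — 2 peers.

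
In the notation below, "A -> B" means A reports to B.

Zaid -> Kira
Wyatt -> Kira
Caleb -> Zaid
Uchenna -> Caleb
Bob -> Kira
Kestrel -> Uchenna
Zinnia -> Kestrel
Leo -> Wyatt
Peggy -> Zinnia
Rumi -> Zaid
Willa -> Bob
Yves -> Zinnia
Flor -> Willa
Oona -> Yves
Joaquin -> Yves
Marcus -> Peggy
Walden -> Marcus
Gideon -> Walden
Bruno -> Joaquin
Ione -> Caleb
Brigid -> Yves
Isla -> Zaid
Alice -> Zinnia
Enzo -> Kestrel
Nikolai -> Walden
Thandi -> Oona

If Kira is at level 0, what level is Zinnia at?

5

Chain from Zinnia up to Kira: Zinnia → Kestrel → Uchenna → Caleb → Zaid → Kira. That is 5 steps up, so Zinnia is 5 levels below Kira.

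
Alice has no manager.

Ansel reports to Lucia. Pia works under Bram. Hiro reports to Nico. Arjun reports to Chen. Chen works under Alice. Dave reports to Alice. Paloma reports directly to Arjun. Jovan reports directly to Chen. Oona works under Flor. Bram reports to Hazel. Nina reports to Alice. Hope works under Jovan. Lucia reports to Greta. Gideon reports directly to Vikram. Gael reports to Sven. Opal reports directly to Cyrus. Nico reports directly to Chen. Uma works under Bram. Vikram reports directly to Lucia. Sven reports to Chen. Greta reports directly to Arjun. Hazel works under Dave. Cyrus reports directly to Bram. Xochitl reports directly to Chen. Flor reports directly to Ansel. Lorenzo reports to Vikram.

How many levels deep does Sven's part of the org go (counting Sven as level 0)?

1

The longest chain under Sven runs Sven → Gael, which is 1 level below Sven.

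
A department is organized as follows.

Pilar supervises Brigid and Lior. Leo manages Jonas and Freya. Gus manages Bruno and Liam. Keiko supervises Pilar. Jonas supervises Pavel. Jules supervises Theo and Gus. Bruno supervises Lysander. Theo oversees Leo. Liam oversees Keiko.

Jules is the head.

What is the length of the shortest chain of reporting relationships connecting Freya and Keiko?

Freya is 3 levels below Jules, and Keiko is 3 levels below Jules (their lowest common manager). The shortest path runs up from Freya to Jules and back down to Keiko: 3 + 3 = 6 links.

6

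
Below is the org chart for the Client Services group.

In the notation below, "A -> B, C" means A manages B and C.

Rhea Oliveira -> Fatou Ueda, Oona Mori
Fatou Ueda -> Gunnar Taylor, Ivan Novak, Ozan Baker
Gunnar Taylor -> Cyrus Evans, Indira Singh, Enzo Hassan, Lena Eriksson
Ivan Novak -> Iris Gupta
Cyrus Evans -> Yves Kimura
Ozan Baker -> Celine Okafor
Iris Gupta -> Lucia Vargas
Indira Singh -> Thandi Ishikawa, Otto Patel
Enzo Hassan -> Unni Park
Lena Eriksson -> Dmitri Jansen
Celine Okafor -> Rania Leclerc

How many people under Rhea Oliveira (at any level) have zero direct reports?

The people in Rhea Oliveira's organization with no one reporting to them are Oona Mori, Rania Leclerc, Lucia Vargas, Dmitri Jansen, Unni Park, Otto Patel, Thandi Ishikawa, Yves Kimura. That is 8.

8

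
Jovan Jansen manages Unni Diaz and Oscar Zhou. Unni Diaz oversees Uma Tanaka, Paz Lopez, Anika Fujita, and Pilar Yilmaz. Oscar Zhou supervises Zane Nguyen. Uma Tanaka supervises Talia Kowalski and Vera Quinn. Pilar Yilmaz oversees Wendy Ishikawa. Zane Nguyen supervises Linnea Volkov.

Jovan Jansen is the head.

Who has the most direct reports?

Direct-report counts: Jovan Jansen has 2; Oscar Zhou has 1; Zane Nguyen has 1; Unni Diaz has 4; Pilar Yilmaz has 1; Uma Tanaka has 2. The largest is 4, held by Unni Diaz.

Unni Diaz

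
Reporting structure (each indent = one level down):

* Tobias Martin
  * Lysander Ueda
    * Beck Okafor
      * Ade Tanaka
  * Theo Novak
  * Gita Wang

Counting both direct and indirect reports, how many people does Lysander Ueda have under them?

2

Lysander Ueda directly manages Beck Okafor. Under Beck Okafor: Ade Tanaka (1). That's 2 in total.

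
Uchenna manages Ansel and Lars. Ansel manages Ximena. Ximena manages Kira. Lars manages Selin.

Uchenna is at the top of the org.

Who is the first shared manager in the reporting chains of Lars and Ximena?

Uchenna

Lars's chain of managers is Uchenna. Ximena's chain of managers is Ansel, Uchenna. The first manager that appears in both chains is Uchenna.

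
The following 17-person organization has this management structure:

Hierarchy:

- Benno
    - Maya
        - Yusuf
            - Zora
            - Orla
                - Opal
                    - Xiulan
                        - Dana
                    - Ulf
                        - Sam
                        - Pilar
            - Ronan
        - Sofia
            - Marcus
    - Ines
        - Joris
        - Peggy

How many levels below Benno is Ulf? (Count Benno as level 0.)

5

Chain from Ulf up to Benno: Ulf → Opal → Orla → Yusuf → Maya → Benno. That is 5 steps up, so Ulf is 5 levels below Benno.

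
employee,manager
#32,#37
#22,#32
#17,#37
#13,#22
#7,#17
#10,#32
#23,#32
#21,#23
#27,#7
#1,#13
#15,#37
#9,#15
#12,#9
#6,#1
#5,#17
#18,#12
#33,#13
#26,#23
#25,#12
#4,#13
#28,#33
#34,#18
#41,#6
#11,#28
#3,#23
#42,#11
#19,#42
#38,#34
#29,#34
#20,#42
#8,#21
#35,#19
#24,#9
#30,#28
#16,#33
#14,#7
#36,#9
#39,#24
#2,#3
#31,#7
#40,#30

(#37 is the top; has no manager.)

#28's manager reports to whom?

#28 reports to #33, and #33 reports to #13. So #28's skip-level manager is #13.

#13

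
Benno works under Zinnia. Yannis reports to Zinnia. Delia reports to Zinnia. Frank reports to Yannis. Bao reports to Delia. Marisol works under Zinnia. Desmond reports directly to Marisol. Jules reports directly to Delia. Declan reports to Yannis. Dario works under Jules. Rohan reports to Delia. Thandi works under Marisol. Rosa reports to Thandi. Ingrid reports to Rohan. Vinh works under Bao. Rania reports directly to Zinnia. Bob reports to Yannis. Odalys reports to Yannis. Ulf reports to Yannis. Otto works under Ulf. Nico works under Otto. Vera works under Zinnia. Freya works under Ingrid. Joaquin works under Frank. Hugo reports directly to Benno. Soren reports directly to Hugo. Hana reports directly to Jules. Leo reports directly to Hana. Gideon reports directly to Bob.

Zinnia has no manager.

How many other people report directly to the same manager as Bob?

Bob reports to Yannis. Yannis's other direct reports are Frank, Declan, Odalys, Ulf — 4 peers.

4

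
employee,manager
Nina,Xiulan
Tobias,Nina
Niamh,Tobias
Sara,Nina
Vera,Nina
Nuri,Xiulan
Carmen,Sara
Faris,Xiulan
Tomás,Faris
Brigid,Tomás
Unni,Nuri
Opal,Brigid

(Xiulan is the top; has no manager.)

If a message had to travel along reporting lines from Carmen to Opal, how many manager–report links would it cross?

Carmen is 3 levels below Xiulan, and Opal is 4 levels below Xiulan (their lowest common manager). The shortest path runs up from Carmen to Xiulan and back down to Opal: 3 + 4 = 7 links.

7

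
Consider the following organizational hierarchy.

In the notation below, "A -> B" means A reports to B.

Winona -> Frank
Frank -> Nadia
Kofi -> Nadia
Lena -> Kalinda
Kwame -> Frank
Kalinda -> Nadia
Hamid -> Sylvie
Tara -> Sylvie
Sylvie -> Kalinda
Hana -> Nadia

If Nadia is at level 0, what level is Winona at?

Chain from Winona up to Nadia: Winona → Frank → Nadia. That is 2 steps up, so Winona is 2 levels below Nadia.

2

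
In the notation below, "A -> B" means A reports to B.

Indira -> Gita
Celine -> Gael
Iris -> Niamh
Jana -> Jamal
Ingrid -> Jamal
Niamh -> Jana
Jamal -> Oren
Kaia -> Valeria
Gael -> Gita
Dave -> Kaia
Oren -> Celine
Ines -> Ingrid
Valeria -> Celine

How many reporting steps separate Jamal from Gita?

4

Chain from Jamal up to Gita: Jamal → Oren → Celine → Gael → Gita. That is 4 steps up, so Jamal is 4 levels below Gita.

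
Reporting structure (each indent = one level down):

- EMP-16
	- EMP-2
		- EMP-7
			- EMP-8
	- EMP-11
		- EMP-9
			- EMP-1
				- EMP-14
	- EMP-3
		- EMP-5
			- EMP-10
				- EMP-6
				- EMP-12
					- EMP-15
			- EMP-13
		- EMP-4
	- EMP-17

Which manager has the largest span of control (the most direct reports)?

EMP-16

Direct-report counts: EMP-16 has 4; EMP-3 has 2; EMP-5 has 2; EMP-10 has 2; EMP-12 has 1; EMP-11 has 1; EMP-9 has 1; EMP-1 has 1; EMP-2 has 1; EMP-7 has 1. The largest is 4, held by EMP-16.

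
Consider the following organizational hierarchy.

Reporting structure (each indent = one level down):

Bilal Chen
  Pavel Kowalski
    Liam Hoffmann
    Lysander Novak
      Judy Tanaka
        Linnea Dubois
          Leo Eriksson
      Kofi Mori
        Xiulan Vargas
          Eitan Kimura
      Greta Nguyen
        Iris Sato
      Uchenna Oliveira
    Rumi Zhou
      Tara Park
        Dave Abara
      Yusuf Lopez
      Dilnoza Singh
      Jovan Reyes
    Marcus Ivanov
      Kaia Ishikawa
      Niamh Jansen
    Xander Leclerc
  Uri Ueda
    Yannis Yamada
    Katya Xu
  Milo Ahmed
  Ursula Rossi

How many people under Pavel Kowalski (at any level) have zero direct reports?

The people in Pavel Kowalski's organization with no one reporting to them are Xander Leclerc, Niamh Jansen, Kaia Ishikawa, Jovan Reyes, Dilnoza Singh, Yusuf Lopez, Dave Abara, Uchenna Oliveira, Iris Sato, Eitan Kimura, Leo Eriksson, Liam Hoffmann. That is 12.

12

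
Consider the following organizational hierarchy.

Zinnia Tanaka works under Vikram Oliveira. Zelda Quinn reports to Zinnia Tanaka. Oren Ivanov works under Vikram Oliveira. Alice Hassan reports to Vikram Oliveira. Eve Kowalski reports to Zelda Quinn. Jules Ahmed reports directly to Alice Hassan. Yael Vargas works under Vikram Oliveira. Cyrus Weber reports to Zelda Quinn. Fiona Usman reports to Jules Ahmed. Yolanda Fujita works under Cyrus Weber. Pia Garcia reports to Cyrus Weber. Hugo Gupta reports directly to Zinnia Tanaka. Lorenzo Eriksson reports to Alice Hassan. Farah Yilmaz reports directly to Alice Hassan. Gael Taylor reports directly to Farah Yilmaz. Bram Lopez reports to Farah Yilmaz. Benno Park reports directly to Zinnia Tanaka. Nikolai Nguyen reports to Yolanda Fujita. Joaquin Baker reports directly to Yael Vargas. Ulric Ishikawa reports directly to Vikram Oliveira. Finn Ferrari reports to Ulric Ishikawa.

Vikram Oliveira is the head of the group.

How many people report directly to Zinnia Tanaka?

Zinnia Tanaka directly manages Zelda Quinn, Hugo Gupta, Benno Park. That is 3 direct reports.

3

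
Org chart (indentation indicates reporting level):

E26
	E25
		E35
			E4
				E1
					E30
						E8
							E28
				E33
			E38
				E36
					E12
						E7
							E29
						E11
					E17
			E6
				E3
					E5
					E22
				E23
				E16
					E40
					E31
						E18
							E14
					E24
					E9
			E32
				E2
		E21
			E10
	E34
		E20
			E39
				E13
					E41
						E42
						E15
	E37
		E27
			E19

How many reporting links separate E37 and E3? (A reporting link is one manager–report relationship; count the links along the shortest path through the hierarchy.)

5

E37 is 1 level below E26, and E3 is 4 levels below E26 (their lowest common manager). The shortest path runs up from E37 to E26 and back down to E3: 1 + 4 = 5 links.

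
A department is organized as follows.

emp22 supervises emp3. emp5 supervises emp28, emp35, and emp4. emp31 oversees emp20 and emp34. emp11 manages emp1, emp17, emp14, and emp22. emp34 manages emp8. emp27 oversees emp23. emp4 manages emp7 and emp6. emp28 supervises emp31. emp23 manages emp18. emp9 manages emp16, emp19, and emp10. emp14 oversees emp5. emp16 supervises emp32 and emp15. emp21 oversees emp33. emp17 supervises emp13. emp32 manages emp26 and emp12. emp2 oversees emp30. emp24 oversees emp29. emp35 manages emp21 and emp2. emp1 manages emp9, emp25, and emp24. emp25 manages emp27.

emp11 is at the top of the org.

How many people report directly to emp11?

4

emp11 directly manages emp22, emp17, emp14, emp1. That is 4 direct reports.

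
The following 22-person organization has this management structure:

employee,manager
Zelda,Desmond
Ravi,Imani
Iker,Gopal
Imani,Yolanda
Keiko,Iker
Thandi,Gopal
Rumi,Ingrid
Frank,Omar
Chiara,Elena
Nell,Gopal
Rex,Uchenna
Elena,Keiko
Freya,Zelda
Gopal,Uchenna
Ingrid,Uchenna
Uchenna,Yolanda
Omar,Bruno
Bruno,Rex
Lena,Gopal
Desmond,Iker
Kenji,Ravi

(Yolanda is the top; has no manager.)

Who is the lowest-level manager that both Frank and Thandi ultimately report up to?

Frank's chain of managers is Omar, Bruno, Rex, Uchenna, Yolanda. Thandi's chain of managers is Gopal, Uchenna, Yolanda. The first manager that appears in both chains is Uchenna.

Uchenna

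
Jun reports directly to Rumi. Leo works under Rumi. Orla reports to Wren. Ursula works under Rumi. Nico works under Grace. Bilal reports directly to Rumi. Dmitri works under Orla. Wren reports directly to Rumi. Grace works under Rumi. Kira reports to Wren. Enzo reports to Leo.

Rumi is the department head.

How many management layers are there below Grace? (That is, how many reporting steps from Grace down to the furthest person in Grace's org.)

1

The longest chain under Grace runs Grace → Nico, which is 1 level below Grace.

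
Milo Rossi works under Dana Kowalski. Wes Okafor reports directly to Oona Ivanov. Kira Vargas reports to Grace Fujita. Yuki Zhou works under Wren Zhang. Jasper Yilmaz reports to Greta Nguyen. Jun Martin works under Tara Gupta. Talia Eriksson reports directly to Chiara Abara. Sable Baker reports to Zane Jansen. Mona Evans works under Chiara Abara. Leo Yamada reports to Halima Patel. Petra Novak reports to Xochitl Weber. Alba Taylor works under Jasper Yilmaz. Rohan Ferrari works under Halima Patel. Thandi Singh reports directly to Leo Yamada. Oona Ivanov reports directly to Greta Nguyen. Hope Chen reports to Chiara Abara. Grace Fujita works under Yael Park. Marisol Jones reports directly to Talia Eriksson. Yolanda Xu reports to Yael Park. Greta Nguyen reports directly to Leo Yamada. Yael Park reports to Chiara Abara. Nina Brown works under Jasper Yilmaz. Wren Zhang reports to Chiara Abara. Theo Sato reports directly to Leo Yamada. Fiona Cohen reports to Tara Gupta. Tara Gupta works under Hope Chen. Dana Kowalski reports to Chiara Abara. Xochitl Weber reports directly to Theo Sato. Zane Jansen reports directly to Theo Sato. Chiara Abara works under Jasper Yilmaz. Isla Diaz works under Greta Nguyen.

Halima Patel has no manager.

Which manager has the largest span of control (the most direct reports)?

Direct-report counts: Halima Patel has 2; Leo Yamada has 3; Theo Sato has 2; Xochitl Weber has 1; Zane Jansen has 1; Greta Nguyen has 3; Oona Ivanov has 1; Jasper Yilmaz has 3; Chiara Abara has 6; Hope Chen has 1; Tara Gupta has 2; Talia Eriksson has 1; Wren Zhang has 1; Yael Park has 2; Grace Fujita has 1; Dana Kowalski has 1. The largest is 6, held by Chiara Abara.

Chiara Abara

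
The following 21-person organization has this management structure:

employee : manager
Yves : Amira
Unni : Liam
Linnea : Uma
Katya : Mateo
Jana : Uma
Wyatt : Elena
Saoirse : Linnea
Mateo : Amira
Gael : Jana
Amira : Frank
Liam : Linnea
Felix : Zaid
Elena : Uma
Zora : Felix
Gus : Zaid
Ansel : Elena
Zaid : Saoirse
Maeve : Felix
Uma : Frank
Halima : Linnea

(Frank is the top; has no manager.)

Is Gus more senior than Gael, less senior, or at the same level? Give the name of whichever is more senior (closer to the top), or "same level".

Gael

Gus is 5 levels below Frank; Gael is 3. Gael is higher.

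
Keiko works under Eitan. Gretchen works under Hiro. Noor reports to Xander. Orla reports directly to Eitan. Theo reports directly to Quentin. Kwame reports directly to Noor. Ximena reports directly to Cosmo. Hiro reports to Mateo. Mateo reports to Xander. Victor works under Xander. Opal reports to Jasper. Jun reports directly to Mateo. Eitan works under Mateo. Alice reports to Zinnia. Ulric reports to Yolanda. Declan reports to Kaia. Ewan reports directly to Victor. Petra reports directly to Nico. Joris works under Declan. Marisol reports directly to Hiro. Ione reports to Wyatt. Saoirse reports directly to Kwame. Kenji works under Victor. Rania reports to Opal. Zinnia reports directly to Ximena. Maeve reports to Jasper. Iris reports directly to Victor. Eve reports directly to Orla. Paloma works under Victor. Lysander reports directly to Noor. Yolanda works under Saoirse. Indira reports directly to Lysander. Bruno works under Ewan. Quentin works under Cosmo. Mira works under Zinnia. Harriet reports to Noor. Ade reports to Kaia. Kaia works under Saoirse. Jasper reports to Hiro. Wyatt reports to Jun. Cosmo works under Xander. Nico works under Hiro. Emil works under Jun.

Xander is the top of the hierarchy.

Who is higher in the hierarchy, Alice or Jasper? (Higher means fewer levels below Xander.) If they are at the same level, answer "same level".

Alice is 4 levels below Xander; Jasper is 3. Jasper is higher.

Jasper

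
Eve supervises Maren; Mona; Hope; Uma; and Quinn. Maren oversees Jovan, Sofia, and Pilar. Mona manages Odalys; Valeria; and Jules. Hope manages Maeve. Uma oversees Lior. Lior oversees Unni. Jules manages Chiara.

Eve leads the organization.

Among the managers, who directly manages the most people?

Direct-report counts: Eve has 5; Uma has 1; Lior has 1; Hope has 1; Mona has 3; Jules has 1; Maren has 3. The largest is 5, held by Eve.

Eve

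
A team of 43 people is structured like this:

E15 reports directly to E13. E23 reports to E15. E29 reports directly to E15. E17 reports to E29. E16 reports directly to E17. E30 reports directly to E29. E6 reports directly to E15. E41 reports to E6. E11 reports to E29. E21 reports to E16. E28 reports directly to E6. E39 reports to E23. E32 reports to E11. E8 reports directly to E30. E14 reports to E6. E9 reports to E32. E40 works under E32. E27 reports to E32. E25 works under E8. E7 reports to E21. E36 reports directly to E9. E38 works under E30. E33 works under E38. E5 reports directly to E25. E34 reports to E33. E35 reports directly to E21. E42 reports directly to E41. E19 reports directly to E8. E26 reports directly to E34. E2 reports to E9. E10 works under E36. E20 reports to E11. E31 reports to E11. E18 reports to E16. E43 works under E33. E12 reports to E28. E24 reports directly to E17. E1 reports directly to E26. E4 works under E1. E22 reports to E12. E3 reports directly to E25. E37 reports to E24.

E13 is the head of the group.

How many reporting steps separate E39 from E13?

Chain from E39 up to E13: E39 → E23 → E15 → E13. That is 3 steps up, so E39 is 3 levels below E13.

3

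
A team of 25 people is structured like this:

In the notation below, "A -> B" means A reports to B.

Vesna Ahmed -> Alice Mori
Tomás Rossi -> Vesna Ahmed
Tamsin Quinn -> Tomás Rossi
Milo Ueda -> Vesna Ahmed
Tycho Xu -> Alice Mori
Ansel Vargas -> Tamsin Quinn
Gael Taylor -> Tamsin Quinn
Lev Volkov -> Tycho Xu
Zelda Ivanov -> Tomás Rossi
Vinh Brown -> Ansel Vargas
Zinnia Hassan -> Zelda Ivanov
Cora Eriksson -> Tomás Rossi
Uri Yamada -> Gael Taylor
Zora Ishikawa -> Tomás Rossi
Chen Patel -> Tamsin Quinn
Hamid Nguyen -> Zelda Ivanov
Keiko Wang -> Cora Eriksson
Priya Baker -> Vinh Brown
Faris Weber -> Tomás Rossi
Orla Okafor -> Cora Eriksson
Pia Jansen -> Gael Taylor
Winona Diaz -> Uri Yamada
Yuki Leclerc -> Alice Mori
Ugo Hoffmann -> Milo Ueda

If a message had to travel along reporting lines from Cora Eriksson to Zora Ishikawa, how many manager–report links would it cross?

2

Cora Eriksson is 1 level below Tomás Rossi, and Zora Ishikawa is 1 level below Tomás Rossi (their lowest common manager). The shortest path runs up from Cora Eriksson to Tomás Rossi and back down to Zora Ishikawa: 1 + 1 = 2 links.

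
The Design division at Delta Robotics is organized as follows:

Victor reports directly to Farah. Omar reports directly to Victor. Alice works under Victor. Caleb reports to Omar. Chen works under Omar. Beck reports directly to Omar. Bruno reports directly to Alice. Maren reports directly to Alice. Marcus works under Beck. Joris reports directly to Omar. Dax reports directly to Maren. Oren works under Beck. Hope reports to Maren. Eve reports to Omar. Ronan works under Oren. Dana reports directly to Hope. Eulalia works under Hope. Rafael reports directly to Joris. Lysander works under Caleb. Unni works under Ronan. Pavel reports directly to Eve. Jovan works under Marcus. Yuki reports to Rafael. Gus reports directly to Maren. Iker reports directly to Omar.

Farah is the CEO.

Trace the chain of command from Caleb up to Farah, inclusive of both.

Caleb -> Omar -> Victor -> Farah

Caleb reports to Omar. Omar reports to Victor. Victor reports to Farah. Farah is at the top.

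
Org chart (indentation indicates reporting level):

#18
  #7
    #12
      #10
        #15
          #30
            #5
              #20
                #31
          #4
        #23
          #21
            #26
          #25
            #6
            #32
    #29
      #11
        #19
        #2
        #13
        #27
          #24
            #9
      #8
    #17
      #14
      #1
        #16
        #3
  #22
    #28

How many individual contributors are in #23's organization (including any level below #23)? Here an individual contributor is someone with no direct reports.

The people in #23's organization with no one reporting to them are #32, #6, #26. That is 3.

3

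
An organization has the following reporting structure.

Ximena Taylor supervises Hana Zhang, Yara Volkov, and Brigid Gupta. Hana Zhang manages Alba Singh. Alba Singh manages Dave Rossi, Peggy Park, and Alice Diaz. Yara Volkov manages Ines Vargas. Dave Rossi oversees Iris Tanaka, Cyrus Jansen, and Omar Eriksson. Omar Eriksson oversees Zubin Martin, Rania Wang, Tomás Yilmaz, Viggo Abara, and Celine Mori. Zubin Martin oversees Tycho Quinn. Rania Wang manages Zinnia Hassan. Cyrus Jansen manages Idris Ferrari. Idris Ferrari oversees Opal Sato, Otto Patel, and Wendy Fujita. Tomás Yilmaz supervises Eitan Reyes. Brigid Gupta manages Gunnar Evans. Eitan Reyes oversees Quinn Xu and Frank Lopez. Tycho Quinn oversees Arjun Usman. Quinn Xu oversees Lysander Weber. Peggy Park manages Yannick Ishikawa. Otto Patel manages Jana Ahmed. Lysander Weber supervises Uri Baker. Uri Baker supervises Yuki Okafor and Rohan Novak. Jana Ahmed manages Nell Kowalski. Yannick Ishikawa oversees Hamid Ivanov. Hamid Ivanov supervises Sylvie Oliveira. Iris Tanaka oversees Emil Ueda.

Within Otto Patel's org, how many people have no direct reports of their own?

The only person in Otto Patel's organization with no one reporting to them is Nell Kowalski. That is 1.

1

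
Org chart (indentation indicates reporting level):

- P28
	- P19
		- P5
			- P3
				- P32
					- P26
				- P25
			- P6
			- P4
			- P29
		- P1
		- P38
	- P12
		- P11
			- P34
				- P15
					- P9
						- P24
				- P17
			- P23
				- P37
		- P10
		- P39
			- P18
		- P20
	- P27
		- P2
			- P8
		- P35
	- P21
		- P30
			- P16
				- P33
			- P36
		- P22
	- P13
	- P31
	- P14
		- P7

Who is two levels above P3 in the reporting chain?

P3 reports to P5, and P5 reports to P19. So P3's skip-level manager is P19.

P19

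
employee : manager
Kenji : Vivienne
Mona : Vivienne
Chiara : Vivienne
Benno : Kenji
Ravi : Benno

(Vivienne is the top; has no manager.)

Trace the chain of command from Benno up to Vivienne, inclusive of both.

Benno reports to Kenji. Kenji reports to Vivienne. Vivienne is at the top.

Benno -> Kenji -> Vivienne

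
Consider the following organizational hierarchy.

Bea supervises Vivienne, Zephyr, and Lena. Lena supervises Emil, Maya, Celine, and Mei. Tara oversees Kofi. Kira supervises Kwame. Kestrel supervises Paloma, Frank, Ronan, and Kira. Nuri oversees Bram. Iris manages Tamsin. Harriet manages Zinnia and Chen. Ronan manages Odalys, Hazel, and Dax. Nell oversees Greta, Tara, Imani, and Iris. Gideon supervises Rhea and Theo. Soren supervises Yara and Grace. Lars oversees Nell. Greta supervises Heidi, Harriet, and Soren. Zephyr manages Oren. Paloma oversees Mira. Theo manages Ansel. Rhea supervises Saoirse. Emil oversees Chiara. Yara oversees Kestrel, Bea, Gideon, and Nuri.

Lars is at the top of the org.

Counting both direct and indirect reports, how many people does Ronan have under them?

Ronan directly manages Hazel, Dax, Odalys. Hazel has no reports. Dax has no reports. Odalys has no reports. So Ronan's organization is 3 direct reports plus everyone under them: 1 + 1 + 1 = 3.

3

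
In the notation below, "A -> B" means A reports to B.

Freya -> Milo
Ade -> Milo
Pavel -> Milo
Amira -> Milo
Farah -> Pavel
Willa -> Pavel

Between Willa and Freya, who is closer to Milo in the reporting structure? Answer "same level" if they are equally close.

Willa is 2 levels below Milo; Freya is 1. Freya is higher.

Freya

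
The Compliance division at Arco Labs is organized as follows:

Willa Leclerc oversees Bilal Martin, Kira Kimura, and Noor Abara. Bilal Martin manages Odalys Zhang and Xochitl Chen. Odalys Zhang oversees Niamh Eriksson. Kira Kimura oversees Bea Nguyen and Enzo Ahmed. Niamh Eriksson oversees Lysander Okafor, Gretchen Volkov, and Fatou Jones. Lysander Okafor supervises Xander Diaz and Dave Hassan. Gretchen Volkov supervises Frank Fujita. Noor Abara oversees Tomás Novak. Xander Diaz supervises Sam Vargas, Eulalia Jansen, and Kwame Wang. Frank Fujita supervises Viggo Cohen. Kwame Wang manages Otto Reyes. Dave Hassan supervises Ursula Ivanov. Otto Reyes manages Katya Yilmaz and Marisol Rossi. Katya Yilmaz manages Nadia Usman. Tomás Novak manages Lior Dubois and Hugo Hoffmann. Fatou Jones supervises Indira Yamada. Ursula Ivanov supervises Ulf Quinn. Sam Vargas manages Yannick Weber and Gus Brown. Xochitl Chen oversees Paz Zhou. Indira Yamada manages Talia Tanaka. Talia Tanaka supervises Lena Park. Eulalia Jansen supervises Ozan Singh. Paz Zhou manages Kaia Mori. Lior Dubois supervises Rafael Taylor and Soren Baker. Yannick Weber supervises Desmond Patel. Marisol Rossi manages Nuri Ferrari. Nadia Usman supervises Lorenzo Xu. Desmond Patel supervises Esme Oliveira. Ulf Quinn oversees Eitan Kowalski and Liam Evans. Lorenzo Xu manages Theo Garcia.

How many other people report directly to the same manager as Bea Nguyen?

1

Bea Nguyen reports to Kira Kimura. Kira Kimura's other direct reports are Enzo Ahmed — 1 peer.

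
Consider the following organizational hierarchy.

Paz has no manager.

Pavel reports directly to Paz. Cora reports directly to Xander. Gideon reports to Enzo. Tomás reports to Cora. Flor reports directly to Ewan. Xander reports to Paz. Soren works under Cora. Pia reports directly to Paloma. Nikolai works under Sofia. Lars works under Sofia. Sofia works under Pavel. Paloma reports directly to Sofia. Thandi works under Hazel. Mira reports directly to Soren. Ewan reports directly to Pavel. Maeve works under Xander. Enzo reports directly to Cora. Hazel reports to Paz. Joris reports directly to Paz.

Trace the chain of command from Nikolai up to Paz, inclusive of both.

Nikolai -> Sofia -> Pavel -> Paz

Nikolai reports to Sofia. Sofia reports to Pavel. Pavel reports to Paz. Paz is at the top.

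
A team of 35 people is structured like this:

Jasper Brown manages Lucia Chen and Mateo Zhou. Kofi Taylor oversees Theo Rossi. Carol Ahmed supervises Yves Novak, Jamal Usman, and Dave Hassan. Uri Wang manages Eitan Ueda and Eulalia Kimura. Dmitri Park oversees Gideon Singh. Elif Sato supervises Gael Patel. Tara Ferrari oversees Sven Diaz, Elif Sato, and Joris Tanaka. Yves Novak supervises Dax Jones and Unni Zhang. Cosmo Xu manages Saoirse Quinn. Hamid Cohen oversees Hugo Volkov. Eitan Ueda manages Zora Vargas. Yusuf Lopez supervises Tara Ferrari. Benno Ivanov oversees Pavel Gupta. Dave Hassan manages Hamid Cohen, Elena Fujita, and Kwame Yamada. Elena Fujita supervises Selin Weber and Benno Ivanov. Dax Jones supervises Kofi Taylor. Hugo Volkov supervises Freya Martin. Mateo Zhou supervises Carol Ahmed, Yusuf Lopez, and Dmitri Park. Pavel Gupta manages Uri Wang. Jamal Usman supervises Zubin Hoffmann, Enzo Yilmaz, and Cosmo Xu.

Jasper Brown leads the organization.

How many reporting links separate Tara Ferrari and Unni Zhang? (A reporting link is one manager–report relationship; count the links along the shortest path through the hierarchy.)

5

Tara Ferrari is 2 levels below Mateo Zhou, and Unni Zhang is 3 levels below Mateo Zhou (their lowest common manager). The shortest path runs up from Tara Ferrari to Mateo Zhou and back down to Unni Zhang: 2 + 3 = 5 links.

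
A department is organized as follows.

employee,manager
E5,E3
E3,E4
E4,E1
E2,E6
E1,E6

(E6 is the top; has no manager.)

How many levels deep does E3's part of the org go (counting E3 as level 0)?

The longest chain under E3 runs E3 → E5, which is 1 level below E3.

1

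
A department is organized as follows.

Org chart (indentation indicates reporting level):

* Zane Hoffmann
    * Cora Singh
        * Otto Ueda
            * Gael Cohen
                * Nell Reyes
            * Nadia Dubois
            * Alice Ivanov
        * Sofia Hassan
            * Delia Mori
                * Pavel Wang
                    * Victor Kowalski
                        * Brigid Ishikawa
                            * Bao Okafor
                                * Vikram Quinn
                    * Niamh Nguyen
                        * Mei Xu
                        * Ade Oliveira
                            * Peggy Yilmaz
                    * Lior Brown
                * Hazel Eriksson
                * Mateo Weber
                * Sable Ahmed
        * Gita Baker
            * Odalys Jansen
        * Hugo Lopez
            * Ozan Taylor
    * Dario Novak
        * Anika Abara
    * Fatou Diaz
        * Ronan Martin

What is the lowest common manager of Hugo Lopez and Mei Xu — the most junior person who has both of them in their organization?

Hugo Lopez's chain of managers is Cora Singh, Zane Hoffmann. Mei Xu's chain of managers is Niamh Nguyen, Pavel Wang, Delia Mori, Sofia Hassan, Cora Singh, Zane Hoffmann. The first manager that appears in both chains is Cora Singh.

Cora Singh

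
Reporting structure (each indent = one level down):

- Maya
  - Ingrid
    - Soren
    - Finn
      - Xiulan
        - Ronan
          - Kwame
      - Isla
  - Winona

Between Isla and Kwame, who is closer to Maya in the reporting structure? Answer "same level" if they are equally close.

Isla

Isla is 3 levels below Maya; Kwame is 5. Isla is higher.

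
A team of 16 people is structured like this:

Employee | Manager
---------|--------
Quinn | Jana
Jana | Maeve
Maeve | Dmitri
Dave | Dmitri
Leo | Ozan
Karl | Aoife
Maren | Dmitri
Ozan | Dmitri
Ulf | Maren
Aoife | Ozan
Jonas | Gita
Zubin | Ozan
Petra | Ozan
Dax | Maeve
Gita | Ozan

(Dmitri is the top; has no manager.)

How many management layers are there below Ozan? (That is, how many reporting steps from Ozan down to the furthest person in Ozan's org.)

The longest chain under Ozan runs Ozan → Aoife → Karl, which is 2 levels below Ozan.

2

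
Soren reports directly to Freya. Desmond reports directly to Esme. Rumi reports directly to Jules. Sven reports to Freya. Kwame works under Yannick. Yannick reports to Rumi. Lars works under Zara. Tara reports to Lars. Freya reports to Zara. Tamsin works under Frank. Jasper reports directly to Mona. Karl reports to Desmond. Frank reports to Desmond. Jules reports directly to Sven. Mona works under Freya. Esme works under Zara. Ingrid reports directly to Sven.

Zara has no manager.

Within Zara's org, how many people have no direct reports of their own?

The people in Zara's organization with no one reporting to them are Tara, Soren, Jasper, Ingrid, Kwame, Karl, Tamsin. That is 7.

7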